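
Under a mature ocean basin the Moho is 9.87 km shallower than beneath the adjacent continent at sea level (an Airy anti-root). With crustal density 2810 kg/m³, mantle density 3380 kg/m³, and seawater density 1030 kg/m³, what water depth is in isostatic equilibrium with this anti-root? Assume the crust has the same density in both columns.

3.16 km

Replacing a thickness d of crust by seawater at the top must be balanced by replacing crust with mantle at the base: d (ρ_c − ρ_w) = a (ρ_m − ρ_c).
d = a (ρ_m − ρ_c)/(ρ_c − ρ_w) = 9.87 km × 570/1780 = 3.16 km.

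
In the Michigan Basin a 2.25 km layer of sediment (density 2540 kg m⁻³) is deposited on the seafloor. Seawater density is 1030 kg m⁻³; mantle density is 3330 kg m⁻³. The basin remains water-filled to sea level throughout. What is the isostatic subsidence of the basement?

Submarine loading: the sediment displaces seawater, and the subsidence is in turn flooded, so s (ρ_m − ρ_w) = t (ρ_sed − ρ_w).
s = 2.25 km × (2540 − 1030) / (3330 − 1030) = 1.48 km.

1.48 km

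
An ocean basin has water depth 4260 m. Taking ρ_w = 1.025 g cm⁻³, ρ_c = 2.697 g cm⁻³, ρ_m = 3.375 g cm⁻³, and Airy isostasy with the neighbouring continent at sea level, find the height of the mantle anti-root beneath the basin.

10500 m

In Airy isostatic equilibrium: replacing crust with seawater at the top is compensated by replacing crust with mantle at the base: d (ρ_c − ρ_w) = a (ρ_m − ρ_c).
a = d (ρ_c − ρ_w)/(ρ_m − ρ_c) = 4260 m × 1.672/0.678 = 10500 m.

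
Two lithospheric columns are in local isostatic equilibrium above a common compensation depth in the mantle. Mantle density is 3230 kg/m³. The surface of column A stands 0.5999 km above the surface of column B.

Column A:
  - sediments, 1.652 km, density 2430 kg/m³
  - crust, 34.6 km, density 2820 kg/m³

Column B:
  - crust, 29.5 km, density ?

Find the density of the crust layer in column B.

Take the compensation level at the base of the deeper column (depth z_c below the surface of column A) and equate Σ ρ_i t_i down to z_c; mantle fills any gap and the z_c terms cancel.
Column A: 1.652×2430 + 34.6×2820 + (z_c − 36.252)×3230
Column B: 0.5999×0 + 29.5×ρ + (z_c − 0.5999 − 29.5)×3230
The z_c×3230 term appears on both sides and cancels. Collect the known terms of each column as K = Σ(ρt)_known − 3230 × (depth of known layers): K_A = 101586.36 − 3230×36.252 = −15507.6; K_B = 0 − 3230×(0.5999 + 29.5) = −97222.677.
Balance: K_A = K_B + 29.5×ρ, so ρ = (K_A − K_B)/29.5 = 81715.1/29.5 = 2770 kg/m³.

2770 kg/m³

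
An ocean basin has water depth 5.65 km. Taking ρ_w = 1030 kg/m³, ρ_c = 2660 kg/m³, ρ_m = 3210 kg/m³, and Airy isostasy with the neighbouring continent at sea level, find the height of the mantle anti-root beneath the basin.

Balancing pressure at the compensation depth: replacing crust with seawater at the top is compensated by replacing crust with mantle at the base: d (ρ_c − ρ_w) = a (ρ_m − ρ_c).
a = d (ρ_c − ρ_w)/(ρ_m − ρ_c) = 5.65 km × 1630/550 = 16.7 km.

16.7 km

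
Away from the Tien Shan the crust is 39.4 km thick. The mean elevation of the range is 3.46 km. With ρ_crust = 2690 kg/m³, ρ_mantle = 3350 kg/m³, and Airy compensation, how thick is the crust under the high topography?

57 km

Root depth r = h ρ_c / (ρ_m − ρ_c) = 3.46 km × 2690 / 660 = 14.1 km.
Total thickness = T + h + r = 39.4 km + 3.46 km + 14.1 km = 57 km.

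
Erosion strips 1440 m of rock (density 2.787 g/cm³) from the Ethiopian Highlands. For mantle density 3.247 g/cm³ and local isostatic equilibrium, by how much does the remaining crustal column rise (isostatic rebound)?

1240 m

Unloading: uplift u = e ρ_c/ρ_m = 1440 m × 2.787/3.247 = 1240 m.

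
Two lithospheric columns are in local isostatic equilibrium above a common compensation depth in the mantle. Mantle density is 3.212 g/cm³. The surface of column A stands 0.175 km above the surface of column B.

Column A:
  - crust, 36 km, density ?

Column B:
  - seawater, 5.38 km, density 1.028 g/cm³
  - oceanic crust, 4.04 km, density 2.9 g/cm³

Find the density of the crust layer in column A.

2.83 g/cm³

Take the compensation level at the base of the deeper column (depth z_c below the surface of column A) and equate Σ ρ_i t_i down to z_c; mantle fills any gap and the z_c terms cancel.
Column A: 36×ρ + (z_c − 36)×3.212
Column B: 0.175×0 + 5.38×1.028 + 4.04×2.9 + (z_c − 0.175 − 9.42)×3.212
The z_c×3.212 term appears on both sides and cancels. Collect the known terms of each column as K = Σ(ρt)_known − 3.212 × (depth of known layers): K_A = 0 − 3.212×36 = −115.632; K_B = 17.24664 − 3.212×(0.175 + 9.42) = −13.5725.
Balance: K_A + 36×ρ = K_B, so ρ = (K_B − K_A)/36 = 102.059/36 = 2.83 g/cm³.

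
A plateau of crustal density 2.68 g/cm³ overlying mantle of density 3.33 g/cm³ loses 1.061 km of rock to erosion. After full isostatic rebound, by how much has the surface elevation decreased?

Rebound u = e ρ_c/ρ_m = 1.061 km × 2.68/3.33 = 0.8539 km.
Net surface drop = e − u = 1.061 km − 0.8539 km = e (ρ_m − ρ_c)/ρ_m = 0.207 km.

0.207 km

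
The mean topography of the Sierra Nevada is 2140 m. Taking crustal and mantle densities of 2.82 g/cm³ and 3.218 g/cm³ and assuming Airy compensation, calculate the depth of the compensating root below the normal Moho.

By Archimedes' principle applied to the lithosphere: the weight of the topography is balanced by the buoyancy of the root, ρ_c h = (ρ_m − ρ_c) r.
r = h · ρ_c / (ρ_m − ρ_c) = 2140 m × 2.82 / (3.218 − 2.82) = 15200 m.

15200 m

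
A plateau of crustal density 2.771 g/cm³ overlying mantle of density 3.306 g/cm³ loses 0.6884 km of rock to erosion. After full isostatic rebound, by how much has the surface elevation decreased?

0.111 km

Rebound u = e ρ_c/ρ_m = 0.6884 km × 2.771/3.306 = 0.577 km.
Net surface drop = e − u = 0.6884 km − 0.577 km = e (ρ_m − ρ_c)/ρ_m = 0.111 km.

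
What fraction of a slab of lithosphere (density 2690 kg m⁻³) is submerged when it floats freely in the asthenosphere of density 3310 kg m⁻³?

81.3%

Submerged fraction = ρ_obj/ρ_fluid = 2690/3310 = 81.3%.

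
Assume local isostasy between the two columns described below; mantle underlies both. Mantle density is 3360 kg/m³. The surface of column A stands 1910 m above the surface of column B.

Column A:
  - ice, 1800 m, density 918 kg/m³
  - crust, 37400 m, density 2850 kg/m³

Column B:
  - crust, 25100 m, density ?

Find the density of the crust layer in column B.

2680 kg/m³

Take the compensation level at the base of the deeper column (depth z_c below the surface of column A) and equate Σ ρ_i t_i down to z_c; mantle fills any gap and the z_c terms cancel.
Column A: 1800×918 + 37400×2850 + (z_c − 39200)×3360
Column B: 1910×0 + 25100×ρ + (z_c − 1910 − 25100)×3360
The z_c×3360 term appears on both sides and cancels. Collect the known terms of each column as K = Σ(ρt)_known − 3360 × (depth of known layers): K_A = 108242400 − 3360×39200 = −23469600; K_B = 0 − 3360×(1910 + 25100) = −90753600.
Balance: K_A = K_B + 25100×ρ, so ρ = (K_A − K_B)/25100 = 67284000/25100 = 2680 kg/m³.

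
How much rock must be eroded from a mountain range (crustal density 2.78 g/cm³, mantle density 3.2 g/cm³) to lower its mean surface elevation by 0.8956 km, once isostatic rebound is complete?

6.82 km

Net drop Δ = e − u = e − e ρ_c/ρ_m = e (ρ_m − ρ_c)/ρ_m.
e = Δ ρ_m/(ρ_m − ρ_c) = 0.8956 km × 3.2/0.42 = 6.82 km.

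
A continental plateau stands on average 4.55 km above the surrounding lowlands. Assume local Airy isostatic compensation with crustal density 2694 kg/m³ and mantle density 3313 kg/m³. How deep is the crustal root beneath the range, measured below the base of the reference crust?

Isostatic balance requires: the weight of the topography is balanced by the buoyancy of the root, ρ_c h = (ρ_m − ρ_c) r.
r = h · ρ_c / (ρ_m − ρ_c) = 4.55 km × 2694 / (3313 − 2694) = 19.8 km.

19.8 km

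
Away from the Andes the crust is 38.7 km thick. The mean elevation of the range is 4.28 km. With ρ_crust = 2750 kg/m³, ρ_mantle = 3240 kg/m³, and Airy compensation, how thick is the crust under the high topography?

Root depth r = h ρ_c / (ρ_m − ρ_c) = 4.28 km × 2750 / 490 = 24.02 km.
Total thickness = T + h + r = 38.7 km + 4.28 km + 24.02 km = 67 km.

67 km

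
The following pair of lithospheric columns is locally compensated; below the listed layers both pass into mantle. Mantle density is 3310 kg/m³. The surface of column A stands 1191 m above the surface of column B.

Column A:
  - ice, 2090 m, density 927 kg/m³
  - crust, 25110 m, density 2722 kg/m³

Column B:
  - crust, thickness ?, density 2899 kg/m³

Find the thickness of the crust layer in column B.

Take the compensation level at the base of the deeper column (depth z_c below the surface of column A) and equate Σ ρ_i t_i down to z_c; mantle fills any gap and the z_c terms cancel.
Column A: 2090×927 + 25110×2722 + (z_c − 27200)×3310
Column B: 1191×0 + x×2899 + (z_c − 1191 − 0 − x)×3310
The z_c×3310 term appears on both sides and cancels. Collect the known terms of each column as K = Σ(ρt)_known − 3310 × (depth of known layers): K_A = 70286850 − 3310×27200 = −19745150; K_B = 0 − 3310×(1191 + 0) = −3942210.
Balance: K_A = K_B − x×(3310 − 2899), so x = (K_B − K_A)/(3310 − 2899) = 15802900/411 = 38400 m.

38400 m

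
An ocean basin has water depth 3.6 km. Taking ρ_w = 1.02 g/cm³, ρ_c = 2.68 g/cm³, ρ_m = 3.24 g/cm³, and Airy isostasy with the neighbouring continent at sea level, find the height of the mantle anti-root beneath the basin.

In Airy isostatic equilibrium: replacing crust with seawater at the top is compensated by replacing crust with mantle at the base: d (ρ_c − ρ_w) = a (ρ_m − ρ_c).
a = d (ρ_c − ρ_w)/(ρ_m − ρ_c) = 3.6 km × 1.66/0.56 = 10.7 km.

10.7 km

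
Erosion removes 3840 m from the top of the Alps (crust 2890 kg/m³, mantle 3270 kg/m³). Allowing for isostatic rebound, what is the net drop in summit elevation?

446 m

Rebound u = e ρ_c/ρ_m = 3840 m × 2890/3270 = 3394 m.
Net surface drop = e − u = 3840 m − 3394 m = e (ρ_m − ρ_c)/ρ_m = 446 m.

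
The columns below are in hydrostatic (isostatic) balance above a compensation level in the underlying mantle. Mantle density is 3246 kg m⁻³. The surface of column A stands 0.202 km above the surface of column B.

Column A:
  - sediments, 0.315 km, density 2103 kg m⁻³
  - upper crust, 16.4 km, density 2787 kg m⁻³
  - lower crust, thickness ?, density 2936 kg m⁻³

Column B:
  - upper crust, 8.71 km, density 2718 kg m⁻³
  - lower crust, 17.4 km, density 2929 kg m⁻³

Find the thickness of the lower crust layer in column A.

Take the compensation level at the base of the deeper column (depth z_c below the surface of column A) and equate Σ ρ_i t_i down to z_c; mantle fills any gap and the z_c terms cancel.
Column A: 0.315×2103 + 16.4×2787 + x×2936 + (z_c − 16.715 − x)×3246
Column B: 0.202×0 + 8.71×2718 + 17.4×2929 + (z_c − 0.202 − 26.11)×3246
The z_c×3246 term appears on both sides and cancels. Collect the known terms of each column as K = Σ(ρt)_known − 3246 × (depth of known layers): K_A = 46369.245 − 3246×16.715 = −7887.645; K_B = 74638.38 − 3246×(0.202 + 26.11) = −10770.372.
Balance: K_A − x×(3246 − 2936) = K_B, so x = (K_A − K_B)/(3246 − 2936) = 2882.73/310 = 9.3 km.

9.3 km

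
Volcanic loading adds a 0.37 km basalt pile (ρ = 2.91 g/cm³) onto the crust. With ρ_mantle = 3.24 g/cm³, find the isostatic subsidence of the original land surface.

0.332 km

Subaerial loading: s = t ρ_load / ρ_m.
s = 0.37 km × 2.91/3.24 = 0.332 km.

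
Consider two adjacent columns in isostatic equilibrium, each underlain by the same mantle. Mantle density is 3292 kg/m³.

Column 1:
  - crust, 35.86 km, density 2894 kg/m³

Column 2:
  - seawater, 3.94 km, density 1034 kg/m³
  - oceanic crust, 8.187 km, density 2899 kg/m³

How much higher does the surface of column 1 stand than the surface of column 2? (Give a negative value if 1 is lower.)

For any compensation level in the mantle, the mantle terms cancel and isostasy reduces to e = (Σt_1 − Σt_2) − (Σ(ρt)_1 − Σ(ρt)_2) / ρ_m.
Σt_1 = 35.86 km; Σt_2 = 12.127 km; Σ(ρt)_1 = 103778.84; Σ(ρt)_2 = 27808.073 (in km·kg/m³).
e = (35.86 − 12.127) − (103778.84 − 27808.073) / 3292 = 0.656 km.

0.656 km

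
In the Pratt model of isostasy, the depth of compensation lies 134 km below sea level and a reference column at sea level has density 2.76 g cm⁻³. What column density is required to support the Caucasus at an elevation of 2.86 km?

Pratt balance: ρ_ref D = ρ (D + h).
ρ = ρ_ref D/(D + h) = 2.76 × 134 km/(134 km + 2.86 km) = 2.7 g cm⁻³.

2.7 g cm⁻³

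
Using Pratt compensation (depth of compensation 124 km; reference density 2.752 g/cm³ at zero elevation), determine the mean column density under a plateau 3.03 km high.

Pratt balance: ρ_ref D = ρ (D + h).
ρ = ρ_ref D/(D + h) = 2.752 × 124 km/(124 km + 3.03 km) = 2.69 g/cm³.

2.69 g/cm³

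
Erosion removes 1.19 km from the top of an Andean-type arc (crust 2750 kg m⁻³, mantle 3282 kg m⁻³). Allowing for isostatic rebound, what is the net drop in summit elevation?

0.193 km

Rebound u = e ρ_c/ρ_m = 1.19 km × 2750/3282 = 0.9971 km.
Net surface drop = e − u = 1.19 km − 0.9971 km = e (ρ_m − ρ_c)/ρ_m = 0.193 km.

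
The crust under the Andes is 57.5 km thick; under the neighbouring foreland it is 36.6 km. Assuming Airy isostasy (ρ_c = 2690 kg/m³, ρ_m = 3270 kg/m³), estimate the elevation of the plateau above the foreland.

Excess crust Δ = 57.5 km − 36.6 km = 20.9 km, split between elevation h and root r with h + r = Δ.
Airy balance ρ_c h = (ρ_m − ρ_c) r gives r = h ρ_c/(ρ_m − ρ_c), so h (1 + ρ_c/(ρ_m − ρ_c)) = Δ, i.e. h = Δ (ρ_m − ρ_c)/ρ_m.
h = 20.9 km × 580/3270 = 3.71 km.

3.71 km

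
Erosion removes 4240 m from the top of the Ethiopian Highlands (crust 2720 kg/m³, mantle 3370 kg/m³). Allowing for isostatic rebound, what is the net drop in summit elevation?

Rebound u = e ρ_c/ρ_m = 4240 m × 2720/3370 = 3422 m.
Net surface drop = e − u = 4240 m − 3422 m = e (ρ_m − ρ_c)/ρ_m = 818 m.

818 m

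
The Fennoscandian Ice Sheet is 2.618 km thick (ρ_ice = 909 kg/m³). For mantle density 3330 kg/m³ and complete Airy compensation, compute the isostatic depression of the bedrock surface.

0.715 km

By Archimedes' principle applied to the lithosphere: the ice load ρ_ice t is balanced by mantle displaced below, ρ_m s.
s = t ρ_ice / ρ_m = 2.618 km × 909/3330 = 0.715 km.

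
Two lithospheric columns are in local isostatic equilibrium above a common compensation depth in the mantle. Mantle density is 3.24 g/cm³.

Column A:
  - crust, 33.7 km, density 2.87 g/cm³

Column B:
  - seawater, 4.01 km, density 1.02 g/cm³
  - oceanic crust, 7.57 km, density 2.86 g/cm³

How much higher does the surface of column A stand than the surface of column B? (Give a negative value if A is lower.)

For any compensation level in the mantle, the mantle terms cancel and isostasy reduces to e = (Σt_A − Σt_B) − (Σ(ρt)_A − Σ(ρt)_B) / ρ_m.
Σt_A = 33.7 km; Σt_B = 11.58 km; Σ(ρt)_A = 96.719; Σ(ρt)_B = 25.7404 (in km·g/cm³).
e = (33.7 − 11.58) − (96.719 − 25.7404) / 3.24 = 0.213 km.

0.213 km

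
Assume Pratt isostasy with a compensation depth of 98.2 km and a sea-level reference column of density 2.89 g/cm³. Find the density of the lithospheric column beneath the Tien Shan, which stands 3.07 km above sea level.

Pratt balance: ρ_ref D = ρ (D + h).
ρ = ρ_ref D/(D + h) = 2.89 × 98.2 km/(98.2 km + 3.07 km) = 2.8 g/cm³.

2.8 g/cm³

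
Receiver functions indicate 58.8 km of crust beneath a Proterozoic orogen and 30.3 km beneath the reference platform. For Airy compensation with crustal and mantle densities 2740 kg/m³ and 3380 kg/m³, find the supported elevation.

Excess crust Δ = 58.8 km − 30.3 km = 28.5 km, split between elevation h and root r with h + r = Δ.
Airy balance ρ_c h = (ρ_m − ρ_c) r gives r = h ρ_c/(ρ_m − ρ_c), so h (1 + ρ_c/(ρ_m − ρ_c)) = Δ, i.e. h = Δ (ρ_m − ρ_c)/ρ_m.
h = 28.5 km × 640/3380 = 5.4 km.

5.4 km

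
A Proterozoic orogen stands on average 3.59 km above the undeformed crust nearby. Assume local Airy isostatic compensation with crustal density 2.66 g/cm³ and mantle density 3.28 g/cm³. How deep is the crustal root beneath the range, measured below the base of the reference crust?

Balancing pressure at the compensation depth: the weight of the topography is balanced by the buoyancy of the root, ρ_c h = (ρ_m − ρ_c) r.
r = h · ρ_c / (ρ_m − ρ_c) = 3.59 km × 2.66 / (3.28 − 2.66) = 15.4 km.

15.4 km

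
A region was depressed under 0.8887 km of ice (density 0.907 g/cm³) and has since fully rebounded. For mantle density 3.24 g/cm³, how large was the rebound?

Removing the load lets mantle flow back in; uplift u satisfies ρ_ice t = ρ_m u.
u = t ρ_ice/ρ_m = 0.8887 km × 0.907/3.24 = 0.249 km.

0.249 km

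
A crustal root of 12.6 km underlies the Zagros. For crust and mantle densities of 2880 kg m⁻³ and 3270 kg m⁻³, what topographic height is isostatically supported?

1.71 km

Equating mass per unit area of the two columns: ρ_c h = (ρ_m − ρ_c) r.
h = r (ρ_m − ρ_c) / ρ_c = 12.6 km × (3270 − 2880) / 2880 = 1.71 km.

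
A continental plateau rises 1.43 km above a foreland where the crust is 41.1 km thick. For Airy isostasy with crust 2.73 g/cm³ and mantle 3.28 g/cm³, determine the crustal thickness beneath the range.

49.6 km

Root depth r = h ρ_c / (ρ_m − ρ_c) = 1.43 km × 2.73 / 0.55 = 7.098 km.
Total thickness = T + h + r = 41.1 km + 1.43 km + 7.098 km = 49.6 km.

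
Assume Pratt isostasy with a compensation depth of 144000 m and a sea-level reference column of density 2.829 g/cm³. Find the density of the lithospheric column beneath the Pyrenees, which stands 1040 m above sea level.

2.81 g/cm³

Pratt balance: ρ_ref D = ρ (D + h).
ρ = ρ_ref D/(D + h) = 2.829 × 144000 m/(144000 m + 1040 m) = 2.81 g/cm³.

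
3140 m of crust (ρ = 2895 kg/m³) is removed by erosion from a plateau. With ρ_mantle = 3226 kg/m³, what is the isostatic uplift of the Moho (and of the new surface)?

Unloading: uplift u = e ρ_c/ρ_m = 3140 m × 2895/3226 = 2820 m.

2820 m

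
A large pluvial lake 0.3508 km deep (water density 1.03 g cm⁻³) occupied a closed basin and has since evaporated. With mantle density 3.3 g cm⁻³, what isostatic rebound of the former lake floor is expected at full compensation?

u = d ρ_w/ρ_m = 0.3508 km × 1.03/3.3 = 0.109 km.

0.109 km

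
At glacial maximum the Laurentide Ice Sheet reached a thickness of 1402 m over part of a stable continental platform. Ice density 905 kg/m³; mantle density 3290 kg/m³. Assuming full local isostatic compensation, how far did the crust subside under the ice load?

386 m

By Archimedes' principle applied to the lithosphere: the ice load ρ_ice t is balanced by mantle displaced below, ρ_m s.
s = t ρ_ice / ρ_m = 1402 m × 905/3290 = 386 m.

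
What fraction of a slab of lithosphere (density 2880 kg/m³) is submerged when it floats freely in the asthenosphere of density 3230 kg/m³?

Submerged fraction = ρ_obj/ρ_fluid = 2880/3230 = 0.892.

0.892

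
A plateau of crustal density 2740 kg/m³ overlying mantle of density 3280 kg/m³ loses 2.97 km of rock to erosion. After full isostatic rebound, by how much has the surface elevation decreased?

0.489 km

Rebound u = e ρ_c/ρ_m = 2.97 km × 2740/3280 = 2.481 km.
Net surface drop = e − u = 2.97 km − 2.481 km = e (ρ_m − ρ_c)/ρ_m = 0.489 km.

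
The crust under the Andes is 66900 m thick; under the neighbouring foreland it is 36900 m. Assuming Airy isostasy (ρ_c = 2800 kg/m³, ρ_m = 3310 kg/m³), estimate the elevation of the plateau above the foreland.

Excess crust Δ = 66900 m − 36900 m = 30000 m, split between elevation h and root r with h + r = Δ.
Airy balance ρ_c h = (ρ_m − ρ_c) r gives r = h ρ_c/(ρ_m − ρ_c), so h (1 + ρ_c/(ρ_m − ρ_c)) = Δ, i.e. h = Δ (ρ_m − ρ_c)/ρ_m.
h = 30000 m × 510/3310 = 4620 m.

4620 m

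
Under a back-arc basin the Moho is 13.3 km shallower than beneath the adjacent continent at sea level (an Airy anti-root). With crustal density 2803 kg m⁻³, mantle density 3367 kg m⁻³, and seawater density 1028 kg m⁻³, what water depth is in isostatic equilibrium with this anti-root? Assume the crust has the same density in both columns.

Replacing a thickness d of crust by seawater at the top must be balanced by replacing crust with mantle at the base: d (ρ_c − ρ_w) = a (ρ_m − ρ_c).
d = a (ρ_m − ρ_c)/(ρ_c − ρ_w) = 13.3 km × 564/1775 = 4.23 km.

4.23 km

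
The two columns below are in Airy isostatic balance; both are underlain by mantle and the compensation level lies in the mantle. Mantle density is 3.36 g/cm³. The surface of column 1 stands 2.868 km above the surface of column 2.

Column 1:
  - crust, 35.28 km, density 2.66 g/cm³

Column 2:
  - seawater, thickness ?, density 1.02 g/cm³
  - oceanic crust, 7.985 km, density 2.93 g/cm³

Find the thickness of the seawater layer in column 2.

4.97 km

Take the compensation level at the base of the deeper column (depth z_c below the surface of column 1) and equate Σ ρ_i t_i down to z_c; mantle fills any gap and the z_c terms cancel.
Column 1: 35.28×2.66 + (z_c − 35.28)×3.36
Column 2: 2.868×0 + x×1.02 + 7.985×2.93 + (z_c − 2.868 − 7.985 − x)×3.36
The z_c×3.36 term appears on both sides and cancels. Collect the known terms of each column as K = Σ(ρt)_known − 3.36 × (depth of known layers): K_1 = 93.8448 − 3.36×35.28 = −24.696; K_2 = 23.39605 − 3.36×(2.868 + 7.985) = −13.07003.
Balance: K_1 = K_2 − x×(3.36 − 1.02), so x = (K_2 − K_1)/(3.36 − 1.02) = 11.626/2.34 = 4.97 km.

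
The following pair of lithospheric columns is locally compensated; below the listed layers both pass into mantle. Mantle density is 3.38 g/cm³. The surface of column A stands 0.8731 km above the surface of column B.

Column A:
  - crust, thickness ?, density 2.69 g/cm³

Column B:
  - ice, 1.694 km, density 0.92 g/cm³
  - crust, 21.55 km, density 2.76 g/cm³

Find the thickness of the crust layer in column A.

Take the compensation level at the base of the deeper column (depth z_c below the surface of column A) and equate Σ ρ_i t_i down to z_c; mantle fills any gap and the z_c terms cancel.
Column A: x×2.69 + (z_c − 0 − x)×3.38
Column B: 0.8731×0 + 1.694×0.92 + 21.55×2.76 + (z_c − 0.8731 − 23.244)×3.38
The z_c×3.38 term appears on both sides and cancels. Collect the known terms of each column as K = Σ(ρt)_known − 3.38 × (depth of known layers): K_A = 0 − 3.38×0 = 0; K_B = 61.03648 − 3.38×(0.8731 + 23.244) = −20.479318.
Balance: K_A − x×(3.38 − 2.69) = K_B, so x = (K_A − K_B)/(3.38 − 2.69) = 20.4793/0.69 = 29.7 km.

29.7 km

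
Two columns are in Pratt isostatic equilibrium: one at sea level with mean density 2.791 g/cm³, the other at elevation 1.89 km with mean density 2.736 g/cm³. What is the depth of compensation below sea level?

ρ_ref D = ρ (D + h) → D (ρ_ref − ρ) = ρ h.
D = ρ h/(ρ_ref − ρ) = 2.736 × 1.89 km/(2.791 − 2.736) = 94 km.

94 km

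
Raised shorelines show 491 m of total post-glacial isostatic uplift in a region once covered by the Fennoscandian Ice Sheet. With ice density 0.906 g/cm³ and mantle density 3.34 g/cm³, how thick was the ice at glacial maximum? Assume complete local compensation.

1810 m

u = t ρ_ice/ρ_m → t = u ρ_m/ρ_ice = 491 m × 3.34/0.906 = 1810 m.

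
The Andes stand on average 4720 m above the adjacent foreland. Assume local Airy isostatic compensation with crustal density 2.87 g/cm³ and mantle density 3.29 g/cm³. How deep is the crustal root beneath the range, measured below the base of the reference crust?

32300 m

By Archimedes' principle applied to the lithosphere: the weight of the topography is balanced by the buoyancy of the root, ρ_c h = (ρ_m − ρ_c) r.
r = h · ρ_c / (ρ_m − ρ_c) = 4720 m × 2.87 / (3.29 − 2.87) = 32300 m.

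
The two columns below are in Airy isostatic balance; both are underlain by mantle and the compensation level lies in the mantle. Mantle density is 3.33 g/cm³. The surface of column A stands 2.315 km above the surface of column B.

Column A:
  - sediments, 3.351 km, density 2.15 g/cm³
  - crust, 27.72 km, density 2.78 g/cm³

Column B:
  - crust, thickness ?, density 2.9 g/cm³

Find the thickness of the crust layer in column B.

Take the compensation level at the base of the deeper column (depth z_c below the surface of column A) and equate Σ ρ_i t_i down to z_c; mantle fills any gap and the z_c terms cancel.
Column A: 3.351×2.15 + 27.72×2.78 + (z_c − 31.071)×3.33
Column B: 2.315×0 + x×2.9 + (z_c − 2.315 − 0 − x)×3.33
The z_c×3.33 term appears on both sides and cancels. Collect the known terms of each column as K = Σ(ρt)_known − 3.33 × (depth of known layers): K_A = 84.26625 − 3.33×31.071 = −19.20018; K_B = 0 − 3.33×(2.315 + 0) = −7.70895.
Balance: K_A = K_B − x×(3.33 − 2.9), so x = (K_B − K_A)/(3.33 − 2.9) = 11.4912/0.43 = 26.7 km.

26.7 km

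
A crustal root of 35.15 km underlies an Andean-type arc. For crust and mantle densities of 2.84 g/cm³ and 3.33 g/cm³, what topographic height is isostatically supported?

Balancing pressure at the compensation depth: ρ_c h = (ρ_m − ρ_c) r.
h = r (ρ_m − ρ_c) / ρ_c = 35.15 km × (3.33 − 2.84) / 2.84 = 6.06 km.

6.06 km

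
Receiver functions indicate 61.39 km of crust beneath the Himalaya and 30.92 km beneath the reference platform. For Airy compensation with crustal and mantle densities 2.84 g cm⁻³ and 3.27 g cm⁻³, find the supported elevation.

4.01 km

Excess crust Δ = 61.39 km − 30.92 km = 30.47 km, split between elevation h and root r with h + r = Δ.
Airy balance ρ_c h = (ρ_m − ρ_c) r gives r = h ρ_c/(ρ_m − ρ_c), so h (1 + ρ_c/(ρ_m − ρ_c)) = Δ, i.e. h = Δ (ρ_m − ρ_c)/ρ_m.
h = 30.47 km × 0.43/3.27 = 4.01 km.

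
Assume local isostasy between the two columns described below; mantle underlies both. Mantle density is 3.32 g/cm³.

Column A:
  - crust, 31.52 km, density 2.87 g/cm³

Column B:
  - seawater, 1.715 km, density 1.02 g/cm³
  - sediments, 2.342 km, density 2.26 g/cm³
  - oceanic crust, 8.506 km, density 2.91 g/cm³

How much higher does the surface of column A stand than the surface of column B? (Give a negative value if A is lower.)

1.29 km

For any compensation level in the mantle, the mantle terms cancel and isostasy reduces to e = (Σt_A − Σt_B) − (Σ(ρt)_A − Σ(ρt)_B) / ρ_m.
Σt_A = 31.52 km; Σt_B = 12.563 km; Σ(ρt)_A = 90.4624; Σ(ρt)_B = 31.79468 (in km·g/cm³).
e = (31.52 − 12.563) − (90.4624 − 31.79468) / 3.32 = 1.29 km.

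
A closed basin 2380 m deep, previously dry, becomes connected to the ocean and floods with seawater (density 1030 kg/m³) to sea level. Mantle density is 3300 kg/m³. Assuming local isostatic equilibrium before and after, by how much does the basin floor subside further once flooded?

After flooding the water column is d + s deep. Its weight must equal the weight of mantle displaced by the extra subsidence s: (d + s) ρ_w = s ρ_m.
s = d ρ_w / (ρ_m − ρ_w) = 2380 m × 1030/(3300 − 1030) = 1080 m.

1080 m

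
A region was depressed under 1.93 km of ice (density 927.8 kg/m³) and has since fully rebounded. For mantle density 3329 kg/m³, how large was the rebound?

Removing the load lets mantle flow back in; uplift u satisfies ρ_ice t = ρ_m u.
u = t ρ_ice/ρ_m = 1.93 km × 927.8/3329 = 0.538 km.

0.538 km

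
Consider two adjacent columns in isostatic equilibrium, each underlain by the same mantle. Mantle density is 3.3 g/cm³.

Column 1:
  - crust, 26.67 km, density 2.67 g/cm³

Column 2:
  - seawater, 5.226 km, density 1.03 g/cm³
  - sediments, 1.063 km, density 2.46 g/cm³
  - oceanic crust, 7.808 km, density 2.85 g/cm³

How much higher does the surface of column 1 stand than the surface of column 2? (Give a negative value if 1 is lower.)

0.161 km

For any compensation level in the mantle, the mantle terms cancel and isostasy reduces to e = (Σt_1 − Σt_2) − (Σ(ρt)_1 − Σ(ρt)_2) / ρ_m.
Σt_1 = 26.67 km; Σt_2 = 14.097 km; Σ(ρt)_1 = 71.2089; Σ(ρt)_2 = 30.25056 (in km·g/cm³).
e = (26.67 − 14.097) − (71.2089 − 30.25056) / 3.3 = 0.161 km.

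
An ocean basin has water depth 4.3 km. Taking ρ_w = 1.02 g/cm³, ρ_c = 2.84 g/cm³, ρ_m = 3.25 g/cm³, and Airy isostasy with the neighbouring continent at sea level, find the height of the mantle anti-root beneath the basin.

Balancing pressure at the compensation depth: replacing crust with seawater at the top is compensated by replacing crust with mantle at the base: d (ρ_c − ρ_w) = a (ρ_m − ρ_c).
a = d (ρ_c − ρ_w)/(ρ_m − ρ_c) = 4.3 km × 1.82/0.41 = 19.1 km.

19.1 km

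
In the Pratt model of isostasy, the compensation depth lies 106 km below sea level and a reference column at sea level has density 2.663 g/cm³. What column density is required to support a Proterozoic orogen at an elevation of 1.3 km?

2.63 g/cm³

Pratt balance: ρ_ref D = ρ (D + h).
ρ = ρ_ref D/(D + h) = 2.663 × 106 km/(106 km + 1.3 km) = 2.63 g/cm³.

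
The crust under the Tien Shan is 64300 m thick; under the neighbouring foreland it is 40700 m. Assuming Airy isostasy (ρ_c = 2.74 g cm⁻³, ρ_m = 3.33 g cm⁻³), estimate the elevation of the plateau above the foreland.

4180 m

Excess crust Δ = 64300 m − 40700 m = 23600 m, split between elevation h and root r with h + r = Δ.
Airy balance ρ_c h = (ρ_m − ρ_c) r gives r = h ρ_c/(ρ_m − ρ_c), so h (1 + ρ_c/(ρ_m − ρ_c)) = Δ, i.e. h = Δ (ρ_m − ρ_c)/ρ_m.
h = 23600 m × 0.59/3.33 = 4180 m.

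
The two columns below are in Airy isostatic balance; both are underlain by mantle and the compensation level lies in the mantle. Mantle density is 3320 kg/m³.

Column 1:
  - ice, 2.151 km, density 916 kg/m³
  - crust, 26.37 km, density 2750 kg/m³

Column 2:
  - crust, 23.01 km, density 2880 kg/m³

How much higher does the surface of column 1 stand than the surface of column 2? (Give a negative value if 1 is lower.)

3.04 km

For any compensation level in the mantle, the mantle terms cancel and isostasy reduces to e = (Σt_1 − Σt_2) − (Σ(ρt)_1 − Σ(ρt)_2) / ρ_m.
Σt_1 = 28.521 km; Σt_2 = 23.01 km; Σ(ρt)_1 = 74487.816; Σ(ρt)_2 = 66268.8 (in km·kg/m³).
e = (28.521 − 23.01) − (74487.816 − 66268.8) / 3320 = 3.04 km.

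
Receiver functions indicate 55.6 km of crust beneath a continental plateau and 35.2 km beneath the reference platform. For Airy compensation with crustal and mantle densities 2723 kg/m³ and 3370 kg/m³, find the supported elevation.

3.92 km

Excess crust Δ = 55.6 km − 35.2 km = 20.4 km, split between elevation h and root r with h + r = Δ.
Airy balance ρ_c h = (ρ_m − ρ_c) r gives r = h ρ_c/(ρ_m − ρ_c), so h (1 + ρ_c/(ρ_m − ρ_c)) = Δ, i.e. h = Δ (ρ_m − ρ_c)/ρ_m.
h = 20.4 km × 647/3370 = 3.92 km.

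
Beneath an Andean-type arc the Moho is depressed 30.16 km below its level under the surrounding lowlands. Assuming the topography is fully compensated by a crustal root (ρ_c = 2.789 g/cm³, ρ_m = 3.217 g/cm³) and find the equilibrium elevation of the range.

For local isostatic compensation: ρ_c h = (ρ_m − ρ_c) r.
h = r (ρ_m − ρ_c) / ρ_c = 30.16 km × (3.217 − 2.789) / 2.789 = 4.63 km.

4.63 km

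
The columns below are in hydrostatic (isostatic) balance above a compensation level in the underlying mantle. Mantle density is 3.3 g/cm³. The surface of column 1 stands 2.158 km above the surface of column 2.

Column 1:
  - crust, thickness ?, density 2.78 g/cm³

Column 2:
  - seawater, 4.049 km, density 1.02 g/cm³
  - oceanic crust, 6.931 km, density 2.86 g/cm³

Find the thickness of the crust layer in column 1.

37.3 km

Take the compensation level at the base of the deeper column (depth z_c below the surface of column 1) and equate Σ ρ_i t_i down to z_c; mantle fills any gap and the z_c terms cancel.
Column 1: x×2.78 + (z_c − 0 − x)×3.3
Column 2: 2.158×0 + 4.049×1.02 + 6.931×2.86 + (z_c − 2.158 − 10.98)×3.3
The z_c×3.3 term appears on both sides and cancels. Collect the known terms of each column as K = Σ(ρt)_known − 3.3 × (depth of known layers): K_1 = 0 − 3.3×0 = 0; K_2 = 23.95264 − 3.3×(2.158 + 10.98) = −19.40276.
Balance: K_1 − x×(3.3 − 2.78) = K_2, so x = (K_1 − K_2)/(3.3 − 2.78) = 19.4028/0.52 = 37.3 km.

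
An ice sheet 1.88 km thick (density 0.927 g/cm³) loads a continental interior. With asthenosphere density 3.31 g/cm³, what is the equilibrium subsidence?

0.527 km

By Archimedes' principle applied to the lithosphere: the ice load ρ_ice t is balanced by mantle displaced below, ρ_m s.
s = t ρ_ice / ρ_m = 1.88 km × 0.927/3.31 = 0.527 km.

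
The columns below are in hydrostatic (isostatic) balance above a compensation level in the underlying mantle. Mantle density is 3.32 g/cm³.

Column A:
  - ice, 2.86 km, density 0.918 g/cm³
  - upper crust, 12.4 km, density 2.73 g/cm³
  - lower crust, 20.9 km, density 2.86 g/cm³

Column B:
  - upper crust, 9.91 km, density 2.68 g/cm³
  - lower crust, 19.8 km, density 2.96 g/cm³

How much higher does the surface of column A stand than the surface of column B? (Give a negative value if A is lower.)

For any compensation level in the mantle, the mantle terms cancel and isostasy reduces to e = (Σt_A − Σt_B) − (Σ(ρt)_A − Σ(ρt)_B) / ρ_m.
Σt_A = 36.16 km; Σt_B = 29.71 km; Σ(ρt)_A = 96.25148; Σ(ρt)_B = 85.1668 (in km·g/cm³).
e = (36.16 − 29.71) − (96.25148 − 85.1668) / 3.32 = 3.11 km.

3.11 km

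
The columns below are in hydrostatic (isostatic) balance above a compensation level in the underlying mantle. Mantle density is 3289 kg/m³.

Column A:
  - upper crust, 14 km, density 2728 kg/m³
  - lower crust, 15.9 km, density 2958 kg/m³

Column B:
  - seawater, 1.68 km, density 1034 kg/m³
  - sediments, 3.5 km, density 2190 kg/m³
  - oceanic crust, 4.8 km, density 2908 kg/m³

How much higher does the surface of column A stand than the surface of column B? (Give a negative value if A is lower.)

For any compensation level in the mantle, the mantle terms cancel and isostasy reduces to e = (Σt_A − Σt_B) − (Σ(ρt)_A − Σ(ρt)_B) / ρ_m.
Σt_A = 29.9 km; Σt_B = 9.98 km; Σ(ρt)_A = 85224.2; Σ(ρt)_B = 23360.52 (in km·kg/m³).
e = (29.9 − 9.98) − (85224.2 − 23360.52) / 3289 = 1.11 km.

1.11 km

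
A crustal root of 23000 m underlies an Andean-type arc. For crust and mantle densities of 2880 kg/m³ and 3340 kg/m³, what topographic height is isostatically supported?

For local isostatic compensation: ρ_c h = (ρ_m − ρ_c) r.
h = r (ρ_m − ρ_c) / ρ_c = 23000 m × (3340 − 2880) / 2880 = 3670 m.

3670 m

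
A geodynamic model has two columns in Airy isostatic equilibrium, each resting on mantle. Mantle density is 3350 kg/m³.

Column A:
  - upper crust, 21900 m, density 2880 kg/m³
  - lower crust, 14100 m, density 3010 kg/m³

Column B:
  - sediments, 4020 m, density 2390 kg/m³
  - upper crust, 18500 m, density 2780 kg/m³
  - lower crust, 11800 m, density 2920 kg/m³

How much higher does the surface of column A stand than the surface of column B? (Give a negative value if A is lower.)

For any compensation level in the mantle, the mantle terms cancel and isostasy reduces to e = (Σt_A − Σt_B) − (Σ(ρt)_A − Σ(ρt)_B) / ρ_m.
Σt_A = 36000 m; Σt_B = 34320 m; Σ(ρt)_A = 105513000; Σ(ρt)_B = 95493800 (in m·kg/m³).
e = (36000 − 34320) − (105513000 − 95493800) / 3350 = −1310 m.

−1310 m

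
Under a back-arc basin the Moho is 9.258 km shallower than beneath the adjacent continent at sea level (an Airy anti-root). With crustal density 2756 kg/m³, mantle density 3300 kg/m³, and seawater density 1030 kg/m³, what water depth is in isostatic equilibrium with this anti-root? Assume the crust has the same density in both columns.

Replacing a thickness d of crust by seawater at the top must be balanced by replacing crust with mantle at the base: d (ρ_c − ρ_w) = a (ρ_m − ρ_c).
d = a (ρ_m − ρ_c)/(ρ_c − ρ_w) = 9.258 km × 544/1726 = 2.92 km.

2.92 km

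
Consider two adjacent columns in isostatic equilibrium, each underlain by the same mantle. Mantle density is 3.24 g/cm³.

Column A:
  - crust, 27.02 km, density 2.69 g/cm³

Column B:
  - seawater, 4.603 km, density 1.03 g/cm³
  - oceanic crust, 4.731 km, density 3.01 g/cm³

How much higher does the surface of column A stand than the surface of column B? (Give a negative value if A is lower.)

For any compensation level in the mantle, the mantle terms cancel and isostasy reduces to e = (Σt_A − Σt_B) − (Σ(ρt)_A − Σ(ρt)_B) / ρ_m.
Σt_A = 27.02 km; Σt_B = 9.334 km; Σ(ρt)_A = 72.6838; Σ(ρt)_B = 18.9814 (in km·g/cm³).
e = (27.02 − 9.334) − (72.6838 − 18.9814) / 3.24 = 1.11 km.

1.11 km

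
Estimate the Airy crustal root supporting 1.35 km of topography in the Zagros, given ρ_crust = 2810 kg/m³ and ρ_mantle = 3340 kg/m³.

7.16 km

Equating mass per unit area of the two columns: the weight of the topography is balanced by the buoyancy of the root, ρ_c h = (ρ_m − ρ_c) r.
r = h · ρ_c / (ρ_m − ρ_c) = 1.35 km × 2810 / (3340 − 2810) = 7.16 km.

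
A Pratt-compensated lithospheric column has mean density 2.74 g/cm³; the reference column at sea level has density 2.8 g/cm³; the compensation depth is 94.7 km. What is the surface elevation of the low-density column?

2.07 km

ρ_ref D = ρ (D + h) → h = D (ρ_ref − ρ)/ρ.
h = 94.7 km × (2.8 − 2.74)/2.74 = 2.07 km.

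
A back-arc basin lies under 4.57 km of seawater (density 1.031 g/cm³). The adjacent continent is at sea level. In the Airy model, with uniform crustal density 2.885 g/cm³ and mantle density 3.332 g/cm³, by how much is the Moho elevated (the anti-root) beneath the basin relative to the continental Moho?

19 km

Balancing pressure at the compensation depth: replacing crust with seawater at the top is compensated by replacing crust with mantle at the base: d (ρ_c − ρ_w) = a (ρ_m − ρ_c).
a = d (ρ_c − ρ_w)/(ρ_m − ρ_c) = 4.57 km × 1.854/0.447 = 19 km.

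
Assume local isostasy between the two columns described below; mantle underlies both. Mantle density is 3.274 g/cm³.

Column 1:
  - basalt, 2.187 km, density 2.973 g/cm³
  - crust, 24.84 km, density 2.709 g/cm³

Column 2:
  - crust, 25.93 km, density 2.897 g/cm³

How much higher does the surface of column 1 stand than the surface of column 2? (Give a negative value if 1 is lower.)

1.5 km

For any compensation level in the mantle, the mantle terms cancel and isostasy reduces to e = (Σt_1 − Σt_2) − (Σ(ρt)_1 − Σ(ρt)_2) / ρ_m.
Σt_1 = 27.027 km; Σt_2 = 25.93 km; Σ(ρt)_1 = 73.793511; Σ(ρt)_2 = 75.11921 (in km·g/cm³).
e = (27.027 − 25.93) − (73.793511 − 75.11921) / 3.274 = 1.5 km.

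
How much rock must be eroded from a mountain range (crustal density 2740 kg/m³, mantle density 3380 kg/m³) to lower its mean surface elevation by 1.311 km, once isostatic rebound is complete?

6.92 km

Net drop Δ = e − u = e − e ρ_c/ρ_m = e (ρ_m − ρ_c)/ρ_m.
e = Δ ρ_m/(ρ_m − ρ_c) = 1.311 km × 3380/640 = 6.92 km.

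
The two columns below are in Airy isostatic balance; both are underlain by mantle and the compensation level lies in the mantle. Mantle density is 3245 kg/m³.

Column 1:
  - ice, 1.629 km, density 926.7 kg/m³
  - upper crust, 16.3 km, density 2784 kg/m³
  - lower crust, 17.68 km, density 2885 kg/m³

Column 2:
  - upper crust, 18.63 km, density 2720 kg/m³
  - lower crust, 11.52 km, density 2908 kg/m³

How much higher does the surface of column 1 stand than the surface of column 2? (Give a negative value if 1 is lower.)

For any compensation level in the mantle, the mantle terms cancel and isostasy reduces to e = (Σt_1 − Σt_2) − (Σ(ρt)_1 − Σ(ρt)_2) / ρ_m.
Σt_1 = 35.609 km; Σt_2 = 30.15 km; Σ(ρt)_1 = 97895.5943; Σ(ρt)_2 = 84173.76 (in km·kg/m³).
e = (35.609 − 30.15) − (97895.5943 − 84173.76) / 3245 = 1.23 km.

1.23 km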